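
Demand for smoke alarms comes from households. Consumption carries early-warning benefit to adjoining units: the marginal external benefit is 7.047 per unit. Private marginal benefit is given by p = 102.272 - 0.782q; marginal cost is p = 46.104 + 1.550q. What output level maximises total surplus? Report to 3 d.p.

Social marginal benefit = demand + MEB = 109.319 - 0.782q.
Set SMB = MC: 109.319 - 0.782q = 46.104 + 1.550q → q* = 27.1076.

q* = 27.108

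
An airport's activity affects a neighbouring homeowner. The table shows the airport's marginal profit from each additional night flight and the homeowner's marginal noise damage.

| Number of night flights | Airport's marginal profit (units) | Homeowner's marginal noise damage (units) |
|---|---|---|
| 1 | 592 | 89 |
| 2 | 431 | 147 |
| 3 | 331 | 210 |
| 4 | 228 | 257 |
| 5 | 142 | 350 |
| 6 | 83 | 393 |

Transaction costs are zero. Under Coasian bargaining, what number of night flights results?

Bargaining reaches the level where marginal profit last exceeds marginal noise damage.
That holds through level 3 (331 ≥ 210) but not at 4 (228 < 257).

3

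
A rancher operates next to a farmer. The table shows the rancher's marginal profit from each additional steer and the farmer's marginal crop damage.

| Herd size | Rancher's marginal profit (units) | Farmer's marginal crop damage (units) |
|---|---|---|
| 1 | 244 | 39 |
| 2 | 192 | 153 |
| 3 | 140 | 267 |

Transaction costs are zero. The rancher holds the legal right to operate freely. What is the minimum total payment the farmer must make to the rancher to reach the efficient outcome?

140

Left alone the rancher would choose level 3 (marginal profit stays positive).
Efficient level: k* = 2 (marginal profit ≥ marginal crop damage through 2).
The farmer must at least cover the rancher's forgone profit from cutting 3→2: 140 = 140.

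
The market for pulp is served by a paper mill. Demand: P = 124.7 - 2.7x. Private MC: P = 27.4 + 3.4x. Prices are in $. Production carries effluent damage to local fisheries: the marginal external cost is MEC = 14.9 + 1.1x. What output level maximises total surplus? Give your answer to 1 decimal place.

x* = 11.4

Social marginal cost = private MC + MEC = 42.3 + 4.5x.
Set SMC = demand: 42.3 + 4.5x = 124.7 - 2.7x → x* = 11.4444.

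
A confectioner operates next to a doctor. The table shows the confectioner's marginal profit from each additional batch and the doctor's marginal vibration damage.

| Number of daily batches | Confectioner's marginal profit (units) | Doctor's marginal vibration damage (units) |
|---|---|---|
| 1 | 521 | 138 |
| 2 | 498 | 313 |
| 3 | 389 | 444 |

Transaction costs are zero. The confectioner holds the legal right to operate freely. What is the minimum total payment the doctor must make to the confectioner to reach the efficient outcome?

389

Left alone the confectioner would choose level 3 (marginal profit stays positive).
Efficient level: k* = 2 (marginal profit ≥ marginal vibration damage through 2).
The doctor must at least cover the confectioner's forgone profit from cutting 3→2: 389 = 389.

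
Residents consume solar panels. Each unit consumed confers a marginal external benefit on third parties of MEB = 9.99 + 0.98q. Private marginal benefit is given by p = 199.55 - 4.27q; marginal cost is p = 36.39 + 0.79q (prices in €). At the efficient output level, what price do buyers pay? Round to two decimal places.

Social marginal benefit = demand + MEB = 209.54 - 3.29q.
Set SMB = MC: 209.54 - 3.29q = 36.39 + 0.79q → q* = 42.4387.
Consumer price on the demand curve at q*: 199.55 − 4.27×42.4387 = 18.3368.

P = €18.34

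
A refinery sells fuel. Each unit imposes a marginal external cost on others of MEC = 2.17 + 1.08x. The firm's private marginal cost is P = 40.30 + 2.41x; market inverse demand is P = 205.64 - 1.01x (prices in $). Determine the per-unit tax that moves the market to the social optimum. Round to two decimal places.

Social marginal cost = private MC + MEC = 42.47 + 3.49x.
Set SMC = demand: 42.47 + 3.49x = 205.64 - 1.01x → x* = 36.2600.
The Pigouvian tax equals MEC at x*: 2.17 + 1.08×36.2600 = 41.3308.

tax = $41.33 per unit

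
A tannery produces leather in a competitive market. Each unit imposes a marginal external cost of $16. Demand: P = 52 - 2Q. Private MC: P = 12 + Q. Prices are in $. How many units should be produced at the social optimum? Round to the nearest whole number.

Q* = 8

Social marginal cost = private MC + MEC = 28 + Q.
Set SMC = demand: 28 + Q = 52 - 2Q → Q* = 8.0000.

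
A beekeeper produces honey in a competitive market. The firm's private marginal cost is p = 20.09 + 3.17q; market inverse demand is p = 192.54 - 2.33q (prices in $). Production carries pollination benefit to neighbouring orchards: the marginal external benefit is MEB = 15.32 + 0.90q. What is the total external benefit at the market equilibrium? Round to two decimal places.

Market equilibrium (private): 20.09 + 3.17q = 192.54 - 2.33q → q_m = 31.3545.
Total external benefit = ∫₀^{q_m} (15.32 + 0.90q) dq = 15.32×31.3545 + ½×0.90×31.3545² = 922.7480.

$922.75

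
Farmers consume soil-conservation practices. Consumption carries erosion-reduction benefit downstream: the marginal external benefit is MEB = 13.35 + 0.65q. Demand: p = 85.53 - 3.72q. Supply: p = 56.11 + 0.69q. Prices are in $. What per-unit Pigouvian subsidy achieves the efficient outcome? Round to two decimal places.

subsidy = $20.74 per unit

Social marginal benefit = demand + MEB = 98.88 - 3.07q.
Set SMB = MC: 98.88 - 3.07q = 56.11 + 0.69q → q* = 11.3750.
The Pigouvian subsidy equals MEB at q*: 13.35 + 0.65×11.3750 = 20.7438.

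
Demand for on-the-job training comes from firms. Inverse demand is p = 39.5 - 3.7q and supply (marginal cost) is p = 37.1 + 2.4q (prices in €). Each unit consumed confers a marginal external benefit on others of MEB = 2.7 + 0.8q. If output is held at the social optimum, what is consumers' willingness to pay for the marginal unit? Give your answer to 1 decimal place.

Social marginal benefit = demand + MEB = 42.2 - 2.9q.
Set SMB = MC: 42.2 - 2.9q = 37.1 + 2.4q → q* = 0.9623.
Consumer price on the demand curve at q*: 39.5 − 3.7×0.9623 = 35.9395.

P = €35.9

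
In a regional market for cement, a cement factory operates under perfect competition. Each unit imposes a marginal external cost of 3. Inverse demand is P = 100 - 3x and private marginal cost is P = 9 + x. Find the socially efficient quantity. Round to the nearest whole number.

Social marginal cost = private MC + MEC = 12 + x.
Set SMC = demand: 12 + x = 100 - 3x → x* = 22.0000.

x* = 22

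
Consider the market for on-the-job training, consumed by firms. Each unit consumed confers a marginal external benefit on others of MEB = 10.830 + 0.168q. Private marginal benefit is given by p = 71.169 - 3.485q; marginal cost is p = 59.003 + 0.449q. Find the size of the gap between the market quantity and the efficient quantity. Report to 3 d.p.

3.014 units

Market equilibrium (private): 59.003 + 0.449q = 71.169 - 3.485q → q_m = 3.0925.
Social marginal benefit = demand + MEB = 81.999 - 3.317q.
Set SMB = MC: 81.999 - 3.317q = 59.003 + 0.449q → q* = 6.1062.
Gap = |3.0925 − 6.1062| = 3.0137.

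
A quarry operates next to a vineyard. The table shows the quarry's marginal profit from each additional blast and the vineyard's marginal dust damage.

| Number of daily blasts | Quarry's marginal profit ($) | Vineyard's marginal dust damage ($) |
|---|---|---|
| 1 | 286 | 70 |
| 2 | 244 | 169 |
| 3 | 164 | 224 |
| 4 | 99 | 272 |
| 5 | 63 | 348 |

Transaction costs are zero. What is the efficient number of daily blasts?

2

Bargaining reaches the level where marginal profit last exceeds marginal dust damage.
That holds through level 2 (244 ≥ 169) but not at 3 (164 < 224).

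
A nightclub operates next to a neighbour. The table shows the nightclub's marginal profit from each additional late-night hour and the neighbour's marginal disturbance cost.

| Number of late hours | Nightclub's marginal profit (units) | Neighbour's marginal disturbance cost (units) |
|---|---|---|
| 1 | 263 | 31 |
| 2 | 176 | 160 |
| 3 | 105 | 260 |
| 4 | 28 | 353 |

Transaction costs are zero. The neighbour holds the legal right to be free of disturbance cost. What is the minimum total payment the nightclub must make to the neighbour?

Efficient level: marginal profit ≥ marginal disturbance cost through level 2, so k* = 2.
With the neighbour holding the right, the nightclub must at least compensate total damage at k*: 31 + 160 = 191.

191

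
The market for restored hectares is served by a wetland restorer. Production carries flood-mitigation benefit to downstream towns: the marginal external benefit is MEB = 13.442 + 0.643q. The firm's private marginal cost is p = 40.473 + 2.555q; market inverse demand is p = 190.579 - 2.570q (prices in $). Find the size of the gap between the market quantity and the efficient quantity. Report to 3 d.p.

7.201 units

Market equilibrium (private): 40.473 + 2.555q = 190.579 - 2.570q → q_m = 29.2890.
Social marginal cost = private MC − MEB = 27.031 + 1.912q.
Set SMC = demand: 27.031 + 1.912q = 190.579 - 2.570q → q* = 36.4900.
Gap = |29.2890 − 36.4900| = 7.2010.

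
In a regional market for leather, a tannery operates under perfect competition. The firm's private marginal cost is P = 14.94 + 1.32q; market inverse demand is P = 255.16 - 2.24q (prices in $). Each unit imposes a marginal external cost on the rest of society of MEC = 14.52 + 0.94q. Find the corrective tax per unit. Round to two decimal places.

Social marginal cost = private MC + MEC = 29.46 + 2.26q.
Set SMC = demand: 29.46 + 2.26q = 255.16 - 2.24q → q* = 50.1556.
The Pigouvian tax equals MEC at q*: 14.52 + 0.94×50.1556 = 61.6663.

tax = $61.67 per unit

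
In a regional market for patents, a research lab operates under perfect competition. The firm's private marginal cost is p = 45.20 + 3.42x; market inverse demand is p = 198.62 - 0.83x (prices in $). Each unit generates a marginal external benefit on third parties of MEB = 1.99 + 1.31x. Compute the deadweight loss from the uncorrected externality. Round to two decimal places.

DWL = $413.00

Market equilibrium (private): 45.20 + 3.42x = 198.62 - 0.83x → x_m = 36.0988.
Social marginal cost = private MC − MEB = 43.21 + 2.11x.
Set SMC = demand: 43.21 + 2.11x = 198.62 - 0.83x → x* = 52.8605.
Height of the DWL triangle at x_m is demand(x_m) − SMC(x_m) = MEB(x_m) = 49.2795.
DWL = ½ × 16.7617 × 49.2795 = 413.0041.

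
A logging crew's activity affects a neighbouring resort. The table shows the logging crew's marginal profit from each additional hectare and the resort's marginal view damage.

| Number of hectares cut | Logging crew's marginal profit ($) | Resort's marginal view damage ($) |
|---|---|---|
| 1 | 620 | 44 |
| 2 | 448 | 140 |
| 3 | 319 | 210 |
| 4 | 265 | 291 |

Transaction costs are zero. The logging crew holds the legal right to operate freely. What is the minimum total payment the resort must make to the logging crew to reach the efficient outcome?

Left alone the logging crew would choose level 4 (marginal profit stays positive).
Efficient level: k* = 3 (marginal profit ≥ marginal view damage through 3).
The resort must at least cover the logging crew's forgone profit from cutting 4→3: 265 = 265.

$265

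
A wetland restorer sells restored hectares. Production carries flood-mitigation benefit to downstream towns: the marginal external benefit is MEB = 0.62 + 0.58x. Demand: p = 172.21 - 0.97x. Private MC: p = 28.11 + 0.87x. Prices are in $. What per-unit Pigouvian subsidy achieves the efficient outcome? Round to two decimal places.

subsidy = $67.24 per unit

Social marginal cost = private MC − MEB = 27.49 + 0.29x.
Set SMC = demand: 27.49 + 0.29x = 172.21 - 0.97x → x* = 114.8571.
The Pigouvian subsidy equals MEB at x*: 0.62 + 0.58×114.8571 = 67.2371.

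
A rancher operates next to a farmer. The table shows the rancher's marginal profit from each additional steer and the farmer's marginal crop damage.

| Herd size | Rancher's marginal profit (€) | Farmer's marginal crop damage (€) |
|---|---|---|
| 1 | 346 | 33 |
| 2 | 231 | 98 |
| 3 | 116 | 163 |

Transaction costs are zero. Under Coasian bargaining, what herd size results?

2

Bargaining reaches the level where marginal profit last exceeds marginal crop damage.
That holds through level 2 (231 ≥ 98) but not at 3 (116 < 163).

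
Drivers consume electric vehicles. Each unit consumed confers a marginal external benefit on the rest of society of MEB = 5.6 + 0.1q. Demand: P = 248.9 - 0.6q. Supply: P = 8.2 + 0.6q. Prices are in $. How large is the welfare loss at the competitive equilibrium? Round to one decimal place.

DWL = $299.3

Market equilibrium (private): 8.2 + 0.6q = 248.9 - 0.6q → q_m = 200.5833.
Social marginal benefit = demand + MEB = 254.5 - 0.5q.
Set SMB = MC: 254.5 - 0.5q = 8.2 + 0.6q → q* = 223.9091.
Between q* and q_m the wedge SMB − MC runs linearly from 0 to MEB(q_m), so the loss is a triangle.
DWL = ½ × 23.3258 × 25.6583 = 299.2502.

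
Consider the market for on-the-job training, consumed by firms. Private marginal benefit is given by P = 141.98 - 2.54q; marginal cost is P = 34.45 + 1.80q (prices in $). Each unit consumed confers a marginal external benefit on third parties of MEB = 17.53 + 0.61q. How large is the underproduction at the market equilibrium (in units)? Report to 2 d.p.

8.75 units

Market equilibrium (private): 34.45 + 1.80q = 141.98 - 2.54q → q_m = 24.7765.
Social marginal benefit = demand + MEB = 159.51 - 1.93q.
Set SMB = MC: 159.51 - 1.93q = 34.45 + 1.80q → q* = 33.5282.
Gap = |24.7765 − 33.5282| = 8.7517.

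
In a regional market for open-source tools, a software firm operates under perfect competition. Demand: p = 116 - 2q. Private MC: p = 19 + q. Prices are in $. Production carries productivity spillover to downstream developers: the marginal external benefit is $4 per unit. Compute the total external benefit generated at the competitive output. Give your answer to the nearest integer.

$129

Market equilibrium (private): 19 + q = 116 - 2q → q_m = 32.3333.
Total external benefit = MEB × q_m = 4 × 32.3333 = 129.3332.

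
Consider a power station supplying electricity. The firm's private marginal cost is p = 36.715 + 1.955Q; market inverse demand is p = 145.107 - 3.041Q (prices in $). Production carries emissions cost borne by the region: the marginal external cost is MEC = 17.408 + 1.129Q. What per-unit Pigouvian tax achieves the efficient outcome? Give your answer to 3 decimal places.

tax = $34.179 per unit

Social marginal cost = private MC + MEC = 54.123 + 3.084Q.
Set SMC = demand: 54.123 + 3.084Q = 145.107 - 3.041Q → Q* = 14.8545.
The Pigouvian tax equals MEC at Q*: 17.408 + 1.129×14.8545 = 34.1787.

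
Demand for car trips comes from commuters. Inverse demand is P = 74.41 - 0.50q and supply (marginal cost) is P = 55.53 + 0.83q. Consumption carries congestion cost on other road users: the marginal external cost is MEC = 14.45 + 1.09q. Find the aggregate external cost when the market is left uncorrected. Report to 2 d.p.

314.95

Market equilibrium (private): 55.53 + 0.83q = 74.41 - 0.50q → q_m = 14.1955.
Total external cost = ∫₀^{q_m} (14.45 + 1.09q) dq = 14.45×14.1955 + ½×1.09×14.1955² = 314.9491.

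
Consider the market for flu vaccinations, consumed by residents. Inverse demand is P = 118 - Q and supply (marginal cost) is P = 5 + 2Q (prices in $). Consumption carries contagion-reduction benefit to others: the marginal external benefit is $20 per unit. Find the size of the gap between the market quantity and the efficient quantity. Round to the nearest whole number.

7 units

Market equilibrium (private): 5 + 2Q = 118 - Q → Q_m = 37.6667.
Social marginal benefit = demand + MEB = 138 - Q.
Set SMB = MC: 138 - Q = 5 + 2Q → Q* = 44.3333.
Gap = |37.6667 − 44.3333| = 6.6666.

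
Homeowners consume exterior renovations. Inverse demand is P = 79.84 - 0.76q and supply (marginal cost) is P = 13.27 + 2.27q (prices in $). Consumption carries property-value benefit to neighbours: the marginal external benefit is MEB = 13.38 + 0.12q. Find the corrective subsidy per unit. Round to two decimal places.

Social marginal benefit = demand + MEB = 93.22 - 0.64q.
Set SMB = MC: 93.22 - 0.64q = 13.27 + 2.27q → q* = 27.4742.
The Pigouvian subsidy equals MEB at q*: 13.38 + 0.12×27.4742 = 16.6769.

subsidy = $16.68 per unit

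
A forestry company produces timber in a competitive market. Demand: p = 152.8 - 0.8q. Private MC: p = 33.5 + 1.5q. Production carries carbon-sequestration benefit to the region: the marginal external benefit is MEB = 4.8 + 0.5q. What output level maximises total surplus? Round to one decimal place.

Social marginal cost = private MC − MEB = 28.7 + q.
Set SMC = demand: 28.7 + q = 152.8 - 0.8q → q* = 68.9444.

q* = 68.9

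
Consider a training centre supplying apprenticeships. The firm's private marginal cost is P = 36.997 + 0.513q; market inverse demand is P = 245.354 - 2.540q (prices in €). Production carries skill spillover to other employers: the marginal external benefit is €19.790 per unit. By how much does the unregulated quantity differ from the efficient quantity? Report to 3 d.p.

Market equilibrium (private): 36.997 + 0.513q = 245.354 - 2.540q → q_m = 68.2466.
Social marginal cost = private MC − MEB = 17.207 + 0.513q.
Set SMC = demand: 17.207 + 0.513q = 245.354 - 2.540q → q* = 74.7288.
Gap = |68.2466 − 74.7288| = 6.4822.

6.482 units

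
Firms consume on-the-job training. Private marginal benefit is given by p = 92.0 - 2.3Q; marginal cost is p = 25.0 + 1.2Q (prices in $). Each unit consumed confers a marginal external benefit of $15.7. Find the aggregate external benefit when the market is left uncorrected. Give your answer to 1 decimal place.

Market equilibrium (private): 25.0 + 1.2Q = 92.0 - 2.3Q → Q_m = 19.1429.
Total external benefit = MEB × Q_m = 15.7 × 19.1429 = 300.5435.

$300.5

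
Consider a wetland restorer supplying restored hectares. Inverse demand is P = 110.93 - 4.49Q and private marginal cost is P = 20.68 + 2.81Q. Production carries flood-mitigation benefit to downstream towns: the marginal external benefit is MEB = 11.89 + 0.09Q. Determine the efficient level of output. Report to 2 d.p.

Q* = 14.17

Social marginal cost = private MC − MEB = 8.79 + 2.72Q.
Set SMC = demand: 8.79 + 2.72Q = 110.93 - 4.49Q → Q* = 14.1664.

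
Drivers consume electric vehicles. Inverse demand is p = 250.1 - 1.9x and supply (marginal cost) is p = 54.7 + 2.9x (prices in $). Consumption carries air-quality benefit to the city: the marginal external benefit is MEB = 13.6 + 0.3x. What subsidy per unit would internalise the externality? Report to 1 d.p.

subsidy = $27.5 per unit

Social marginal benefit = demand + MEB = 263.7 - 1.6x.
Set SMB = MC: 263.7 - 1.6x = 54.7 + 2.9x → x* = 46.4444.
The Pigouvian subsidy equals MEB at x*: 13.6 + 0.3×46.4444 = 27.5333.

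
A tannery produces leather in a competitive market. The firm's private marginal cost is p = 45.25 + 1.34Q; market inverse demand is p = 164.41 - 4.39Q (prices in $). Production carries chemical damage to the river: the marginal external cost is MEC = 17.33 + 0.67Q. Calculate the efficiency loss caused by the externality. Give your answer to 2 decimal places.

Market equilibrium (private): 45.25 + 1.34Q = 164.41 - 4.39Q → Q_m = 20.7958.
Social marginal cost = private MC + MEC = 62.58 + 2.01Q.
Set SMC = demand: 62.58 + 2.01Q = 164.41 - 4.39Q → Q* = 15.9109.
Between Q* and Q_m the wedge SMC − demand runs linearly from 0 to MEC(Q_m), so the loss is a triangle.
DWL = ½ × 4.8849 × 31.2632 = 76.3588.

DWL = $76.36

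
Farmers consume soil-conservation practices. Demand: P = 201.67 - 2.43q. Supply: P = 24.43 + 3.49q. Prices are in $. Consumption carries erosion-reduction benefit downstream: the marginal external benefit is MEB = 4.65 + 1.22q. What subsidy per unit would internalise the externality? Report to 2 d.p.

Social marginal benefit = demand + MEB = 206.32 - 1.21q.
Set SMB = MC: 206.32 - 1.21q = 24.43 + 3.49q → q* = 38.7000.
The Pigouvian subsidy equals MEB at q*: 4.65 + 1.22×38.7000 = 51.8640.

subsidy = $51.86 per unit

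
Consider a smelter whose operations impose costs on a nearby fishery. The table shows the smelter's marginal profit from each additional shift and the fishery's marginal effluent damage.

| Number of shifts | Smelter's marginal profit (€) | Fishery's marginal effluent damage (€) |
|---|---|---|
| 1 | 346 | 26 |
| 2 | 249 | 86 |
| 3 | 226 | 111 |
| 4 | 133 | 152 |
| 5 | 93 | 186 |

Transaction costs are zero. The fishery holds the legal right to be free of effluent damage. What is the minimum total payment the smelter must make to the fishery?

€223

Efficient level: marginal profit ≥ marginal effluent damage through level 3, so k* = 3.
With the fishery holding the right, the smelter must at least compensate total damage at k*: 26 + 86 + 111 = 223.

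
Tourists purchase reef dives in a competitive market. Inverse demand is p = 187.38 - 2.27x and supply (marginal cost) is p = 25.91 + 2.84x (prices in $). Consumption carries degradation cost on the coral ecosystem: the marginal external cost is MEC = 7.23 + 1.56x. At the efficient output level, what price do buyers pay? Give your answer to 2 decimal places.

P = $134.89

Social marginal benefit = demand − MEC = 180.15 - 3.83x.
Set SMB = MC: 180.15 - 3.83x = 25.91 + 2.84x → x* = 23.1244.
Consumer price on the demand curve at x*: 187.38 − 2.27×23.1244 = 134.8876.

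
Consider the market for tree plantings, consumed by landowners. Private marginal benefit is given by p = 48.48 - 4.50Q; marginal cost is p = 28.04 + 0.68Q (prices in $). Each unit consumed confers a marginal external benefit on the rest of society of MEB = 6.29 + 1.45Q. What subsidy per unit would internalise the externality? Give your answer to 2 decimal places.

Social marginal benefit = demand + MEB = 54.77 - 3.05Q.
Set SMB = MC: 54.77 - 3.05Q = 28.04 + 0.68Q → Q* = 7.1662.
The Pigouvian subsidy equals MEB at Q*: 6.29 + 1.45×7.1662 = 16.6810.

subsidy = $16.68 per unit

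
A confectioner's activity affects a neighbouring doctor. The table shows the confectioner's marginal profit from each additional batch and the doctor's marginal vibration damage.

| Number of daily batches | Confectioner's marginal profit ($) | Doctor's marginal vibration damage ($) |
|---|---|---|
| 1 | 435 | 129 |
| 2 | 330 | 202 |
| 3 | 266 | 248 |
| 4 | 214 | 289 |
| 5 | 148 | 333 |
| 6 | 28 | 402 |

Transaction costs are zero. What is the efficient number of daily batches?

3

Bargaining reaches the level where marginal profit last exceeds marginal vibration damage.
That holds through level 3 (266 ≥ 248) but not at 4 (214 < 289).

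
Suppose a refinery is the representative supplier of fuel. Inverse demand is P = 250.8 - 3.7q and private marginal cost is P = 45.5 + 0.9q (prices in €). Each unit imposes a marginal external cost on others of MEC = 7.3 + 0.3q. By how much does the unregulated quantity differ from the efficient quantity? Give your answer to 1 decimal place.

4.2 units

Market equilibrium (private): 45.5 + 0.9q = 250.8 - 3.7q → q_m = 44.6304.
Social marginal cost = private MC + MEC = 52.8 + 1.2q.
Set SMC = demand: 52.8 + 1.2q = 250.8 - 3.7q → q* = 40.4082.
Gap = |44.6304 − 40.4082| = 4.2222.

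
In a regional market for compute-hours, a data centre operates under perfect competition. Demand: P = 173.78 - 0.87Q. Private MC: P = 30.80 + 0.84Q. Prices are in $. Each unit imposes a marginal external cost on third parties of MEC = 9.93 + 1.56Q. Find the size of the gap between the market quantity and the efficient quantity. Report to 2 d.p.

42.93 units

Market equilibrium (private): 30.80 + 0.84Q = 173.78 - 0.87Q → Q_m = 83.6140.
Social marginal cost = private MC + MEC = 40.73 + 2.40Q.
Set SMC = demand: 40.73 + 2.40Q = 173.78 - 0.87Q → Q* = 40.6881.
Gap = |83.6140 − 40.6881| = 42.9259.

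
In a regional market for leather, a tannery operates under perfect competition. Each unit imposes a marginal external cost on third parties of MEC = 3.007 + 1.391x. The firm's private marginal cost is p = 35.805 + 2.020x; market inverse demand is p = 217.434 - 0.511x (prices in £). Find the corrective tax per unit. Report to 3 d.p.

Social marginal cost = private MC + MEC = 38.812 + 3.411x.
Set SMC = demand: 38.812 + 3.411x = 217.434 - 0.511x → x* = 45.5436.
The Pigouvian tax equals MEC at x*: 3.007 + 1.391×45.5436 = 66.3581.

tax = £66.358 per unit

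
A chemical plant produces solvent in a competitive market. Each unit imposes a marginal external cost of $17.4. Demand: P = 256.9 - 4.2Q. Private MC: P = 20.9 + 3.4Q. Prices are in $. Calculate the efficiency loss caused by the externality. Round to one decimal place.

Market equilibrium (private): 20.9 + 3.4Q = 256.9 - 4.2Q → Q_m = 31.0526.
Social marginal cost = private MC + MEC = 38.3 + 3.4Q.
Set SMC = demand: 38.3 + 3.4Q = 256.9 - 4.2Q → Q* = 28.7632.
Height of the DWL triangle at Q_m is SMC(Q_m) − demand(Q_m) = MEC(Q_m) = 17.4000.
DWL = ½ × 2.2894 × 17.4000 = 19.9178.

DWL = $19.9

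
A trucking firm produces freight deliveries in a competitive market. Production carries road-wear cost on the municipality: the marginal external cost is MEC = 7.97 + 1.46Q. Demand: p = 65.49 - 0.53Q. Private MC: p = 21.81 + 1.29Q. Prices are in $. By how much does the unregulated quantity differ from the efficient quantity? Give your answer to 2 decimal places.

Market equilibrium (private): 21.81 + 1.29Q = 65.49 - 0.53Q → Q_m = 24.0000.
Social marginal cost = private MC + MEC = 29.78 + 2.75Q.
Set SMC = demand: 29.78 + 2.75Q = 65.49 - 0.53Q → Q* = 10.8872.
Gap = |24.0000 − 10.8872| = 13.1128.

13.11 units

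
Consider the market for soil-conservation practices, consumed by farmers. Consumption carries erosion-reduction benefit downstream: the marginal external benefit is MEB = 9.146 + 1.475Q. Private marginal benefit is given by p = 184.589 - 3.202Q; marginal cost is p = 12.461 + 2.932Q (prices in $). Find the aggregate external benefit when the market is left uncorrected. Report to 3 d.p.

$837.383

Market equilibrium (private): 12.461 + 2.932Q = 184.589 - 3.202Q → Q_m = 28.0613.
Total external benefit = ∫₀^{Q_m} (9.146 + 1.475Q) dQ = 9.146×28.0613 + ½×1.475×28.0613² = 837.3831.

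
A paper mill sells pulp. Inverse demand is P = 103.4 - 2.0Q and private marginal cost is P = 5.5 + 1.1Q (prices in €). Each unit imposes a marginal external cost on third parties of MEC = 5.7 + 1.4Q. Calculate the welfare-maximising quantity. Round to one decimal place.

Q* = 20.5

Social marginal cost = private MC + MEC = 11.2 + 2.5Q.
Set SMC = demand: 11.2 + 2.5Q = 103.4 - 2.0Q → Q* = 20.4889.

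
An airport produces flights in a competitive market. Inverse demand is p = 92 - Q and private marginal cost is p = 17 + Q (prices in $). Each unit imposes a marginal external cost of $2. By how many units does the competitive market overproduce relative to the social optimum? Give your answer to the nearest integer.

1 units

Market equilibrium (private): 17 + Q = 92 - Q → Q_m = 37.5000.
Social marginal cost = private MC + MEC = 19 + Q.
Set SMC = demand: 19 + Q = 92 - Q → Q* = 36.5000.
Gap = |37.5000 − 36.5000| = 1.0000.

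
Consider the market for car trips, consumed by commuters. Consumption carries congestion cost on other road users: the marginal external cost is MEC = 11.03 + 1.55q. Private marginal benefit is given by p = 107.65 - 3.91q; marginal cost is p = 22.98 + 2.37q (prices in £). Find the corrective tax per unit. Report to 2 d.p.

Social marginal benefit = demand − MEC = 96.62 - 5.46q.
Set SMB = MC: 96.62 - 5.46q = 22.98 + 2.37q → q* = 9.4049.
The Pigouvian tax equals MEC at q*: 11.03 + 1.55×9.4049 = 25.6076.

tax = £25.61 per unit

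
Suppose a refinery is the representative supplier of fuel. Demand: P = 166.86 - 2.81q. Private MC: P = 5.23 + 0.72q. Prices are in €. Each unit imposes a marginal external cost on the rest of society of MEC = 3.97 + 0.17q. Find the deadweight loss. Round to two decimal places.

DWL = €18.67

Market equilibrium (private): 5.23 + 0.72q = 166.86 - 2.81q → q_m = 45.7875.
Social marginal cost = private MC + MEC = 9.20 + 0.89q.
Set SMC = demand: 9.20 + 0.89q = 166.86 - 2.81q → q* = 42.6108.
Height of the DWL triangle at q_m is SMC(q_m) − demand(q_m) = MEC(q_m) = 11.7539.
DWL = ½ × 3.1767 × 11.7539 = 18.6693.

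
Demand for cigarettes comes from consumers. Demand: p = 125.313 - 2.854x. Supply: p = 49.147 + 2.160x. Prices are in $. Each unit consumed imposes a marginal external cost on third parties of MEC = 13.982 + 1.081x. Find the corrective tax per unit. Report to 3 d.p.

tax = $25.011 per unit

Social marginal benefit = demand − MEC = 111.331 - 3.935x.
Set SMB = MC: 111.331 - 3.935x = 49.147 + 2.160x → x* = 10.2025.
The Pigouvian tax equals MEC at x*: 13.982 + 1.081×10.2025 = 25.0109.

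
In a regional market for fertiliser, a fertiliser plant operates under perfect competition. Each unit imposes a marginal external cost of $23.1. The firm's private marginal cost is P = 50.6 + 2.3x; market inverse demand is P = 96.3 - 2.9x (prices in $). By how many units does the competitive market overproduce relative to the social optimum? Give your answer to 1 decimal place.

Market equilibrium (private): 50.6 + 2.3x = 96.3 - 2.9x → x_m = 8.7885.
Social marginal cost = private MC + MEC = 73.7 + 2.3x.
Set SMC = demand: 73.7 + 2.3x = 96.3 - 2.9x → x* = 4.3462.
Gap = |8.7885 − 4.3462| = 4.4423.

4.4 units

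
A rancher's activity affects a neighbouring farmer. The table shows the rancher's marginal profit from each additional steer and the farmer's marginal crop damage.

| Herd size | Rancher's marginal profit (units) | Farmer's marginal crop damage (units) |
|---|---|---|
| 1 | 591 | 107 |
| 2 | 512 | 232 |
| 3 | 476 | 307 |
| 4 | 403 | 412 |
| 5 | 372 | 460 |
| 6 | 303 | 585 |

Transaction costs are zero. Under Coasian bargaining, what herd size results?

Bargaining reaches the level where marginal profit last exceeds marginal crop damage.
That holds through level 3 (476 ≥ 307) but not at 4 (403 < 412).

3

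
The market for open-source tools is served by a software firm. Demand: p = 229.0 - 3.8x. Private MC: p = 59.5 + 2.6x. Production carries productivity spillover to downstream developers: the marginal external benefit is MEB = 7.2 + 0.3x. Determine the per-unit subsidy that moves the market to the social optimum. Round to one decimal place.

Social marginal cost = private MC − MEB = 52.3 + 2.3x.
Set SMC = demand: 52.3 + 2.3x = 229.0 - 3.8x → x* = 28.9672.
The Pigouvian subsidy equals MEB at x*: 7.2 + 0.3×28.9672 = 15.8902.

subsidy = 15.9 per unit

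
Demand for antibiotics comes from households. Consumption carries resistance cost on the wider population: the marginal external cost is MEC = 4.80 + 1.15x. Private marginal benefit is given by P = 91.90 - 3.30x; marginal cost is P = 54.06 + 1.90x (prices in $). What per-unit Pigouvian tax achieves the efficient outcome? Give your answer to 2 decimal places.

tax = $10.78 per unit

Social marginal benefit = demand − MEC = 87.10 - 4.45x.
Set SMB = MC: 87.10 - 4.45x = 54.06 + 1.90x → x* = 5.2031.
The Pigouvian tax equals MEC at x*: 4.80 + 1.15×5.2031 = 10.7836.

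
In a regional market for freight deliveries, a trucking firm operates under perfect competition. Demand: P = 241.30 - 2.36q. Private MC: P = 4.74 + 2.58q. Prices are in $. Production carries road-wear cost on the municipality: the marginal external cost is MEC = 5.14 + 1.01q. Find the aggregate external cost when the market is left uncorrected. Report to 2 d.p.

Market equilibrium (private): 4.74 + 2.58q = 241.30 - 2.36q → q_m = 47.8866.
Total external cost = ∫₀^{q_m} (5.14 + 1.01q) dq = 5.14×47.8866 + ½×1.01×47.8866² = 1404.1660.

$1404.17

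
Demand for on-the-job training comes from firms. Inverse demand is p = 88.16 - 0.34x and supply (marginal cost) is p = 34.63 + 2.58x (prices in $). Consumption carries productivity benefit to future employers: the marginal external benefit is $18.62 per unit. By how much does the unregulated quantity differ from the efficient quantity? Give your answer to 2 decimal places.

Market equilibrium (private): 34.63 + 2.58x = 88.16 - 0.34x → x_m = 18.3322.
Social marginal benefit = demand + MEB = 106.78 - 0.34x.
Set SMB = MC: 106.78 - 0.34x = 34.63 + 2.58x → x* = 24.7089.
Gap = |18.3322 − 24.7089| = 6.3767.

6.38 units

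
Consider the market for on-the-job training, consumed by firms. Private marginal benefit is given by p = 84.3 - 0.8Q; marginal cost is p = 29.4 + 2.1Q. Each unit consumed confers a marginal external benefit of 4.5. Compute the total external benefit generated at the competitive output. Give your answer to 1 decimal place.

85.2

Market equilibrium (private): 29.4 + 2.1Q = 84.3 - 0.8Q → Q_m = 18.9310.
Total external benefit = MEB × Q_m = 4.5 × 18.9310 = 85.1895.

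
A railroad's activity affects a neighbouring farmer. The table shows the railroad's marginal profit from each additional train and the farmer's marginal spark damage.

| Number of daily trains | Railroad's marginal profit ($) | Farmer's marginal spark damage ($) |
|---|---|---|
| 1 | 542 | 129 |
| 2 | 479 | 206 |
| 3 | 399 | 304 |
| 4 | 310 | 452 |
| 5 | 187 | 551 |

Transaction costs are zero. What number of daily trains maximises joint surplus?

3

Bargaining reaches the level where marginal profit last exceeds marginal spark damage.
That holds through level 3 (399 ≥ 304) but not at 4 (310 < 452).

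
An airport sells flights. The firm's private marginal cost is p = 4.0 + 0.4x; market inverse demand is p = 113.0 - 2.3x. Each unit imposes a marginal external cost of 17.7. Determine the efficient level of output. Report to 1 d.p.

Social marginal cost = private MC + MEC = 21.7 + 0.4x.
Set SMC = demand: 21.7 + 0.4x = 113.0 - 2.3x → x* = 33.8148.

x* = 33.8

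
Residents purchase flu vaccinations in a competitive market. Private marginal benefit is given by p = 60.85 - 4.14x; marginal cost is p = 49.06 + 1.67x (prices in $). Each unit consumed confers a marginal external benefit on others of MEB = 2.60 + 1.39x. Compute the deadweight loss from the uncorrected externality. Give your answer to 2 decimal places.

Market equilibrium (private): 49.06 + 1.67x = 60.85 - 4.14x → x_m = 2.0293.
Social marginal benefit = demand + MEB = 63.45 - 2.75x.
Set SMB = MC: 63.45 - 2.75x = 49.06 + 1.67x → x* = 3.2557.
Height of the DWL triangle at x_m is SMB(x_m) − MC(x_m) = MEB(x_m) = 5.4207.
DWL = ½ × 1.2264 × 5.4207 = 3.3240.

DWL = $3.32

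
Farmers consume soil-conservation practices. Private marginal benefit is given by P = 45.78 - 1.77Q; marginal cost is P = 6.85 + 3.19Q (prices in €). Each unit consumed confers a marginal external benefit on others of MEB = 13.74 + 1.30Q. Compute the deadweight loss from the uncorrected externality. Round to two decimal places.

DWL = €78.32

Market equilibrium (private): 6.85 + 3.19Q = 45.78 - 1.77Q → Q_m = 7.8488.
Social marginal benefit = demand + MEB = 59.52 - 0.47Q.
Set SMB = MC: 59.52 - 0.47Q = 6.85 + 3.19Q → Q* = 14.3907.
Height of the DWL triangle at Q_m is SMB(Q_m) − MC(Q_m) = MEB(Q_m) = 23.9434.
DWL = ½ × 6.5419 × 23.9434 = 78.3177.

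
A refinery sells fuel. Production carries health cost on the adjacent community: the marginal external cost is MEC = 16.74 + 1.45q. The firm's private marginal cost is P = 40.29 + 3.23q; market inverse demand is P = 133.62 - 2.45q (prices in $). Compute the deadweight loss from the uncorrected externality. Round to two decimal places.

DWL = $115.40

Market equilibrium (private): 40.29 + 3.23q = 133.62 - 2.45q → q_m = 16.4313.
Social marginal cost = private MC + MEC = 57.03 + 4.68q.
Set SMC = demand: 57.03 + 4.68q = 133.62 - 2.45q → q* = 10.7419.
Height of the DWL triangle at q_m is SMC(q_m) − demand(q_m) = MEC(q_m) = 40.5654.
DWL = ½ × 5.6894 × 40.5654 = 115.3964.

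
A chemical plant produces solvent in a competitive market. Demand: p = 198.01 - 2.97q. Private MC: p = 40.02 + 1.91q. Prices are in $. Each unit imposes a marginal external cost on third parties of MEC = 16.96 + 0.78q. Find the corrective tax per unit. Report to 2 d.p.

tax = $36.40 per unit

Social marginal cost = private MC + MEC = 56.98 + 2.69q.
Set SMC = demand: 56.98 + 2.69q = 198.01 - 2.97q → q* = 24.9170.
The Pigouvian tax equals MEC at q*: 16.96 + 0.78×24.9170 = 36.3953.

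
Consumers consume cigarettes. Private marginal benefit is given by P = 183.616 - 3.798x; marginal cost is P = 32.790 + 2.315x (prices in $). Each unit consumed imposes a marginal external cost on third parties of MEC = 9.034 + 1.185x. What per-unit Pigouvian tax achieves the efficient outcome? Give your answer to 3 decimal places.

Social marginal benefit = demand − MEC = 174.582 - 4.983x.
Set SMB = MC: 174.582 - 4.983x = 32.790 + 2.315x → x* = 19.4289.
The Pigouvian tax equals MEC at x*: 9.034 + 1.185×19.4289 = 32.0572.

tax = $32.057 per unit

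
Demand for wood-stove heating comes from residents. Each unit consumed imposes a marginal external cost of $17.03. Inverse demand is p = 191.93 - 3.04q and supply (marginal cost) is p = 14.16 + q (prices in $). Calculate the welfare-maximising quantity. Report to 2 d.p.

q* = 39.79

Social marginal benefit = demand − MEC = 174.90 - 3.04q.
Set SMB = MC: 174.90 - 3.04q = 14.16 + q → q* = 39.7871.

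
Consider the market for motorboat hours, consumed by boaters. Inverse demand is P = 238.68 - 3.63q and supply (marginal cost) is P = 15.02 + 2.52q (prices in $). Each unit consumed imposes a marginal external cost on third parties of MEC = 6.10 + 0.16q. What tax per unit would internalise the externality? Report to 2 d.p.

Social marginal benefit = demand − MEC = 232.58 - 3.79q.
Set SMB = MC: 232.58 - 3.79q = 15.02 + 2.52q → q* = 34.4786.
The Pigouvian tax equals MEC at q*: 6.10 + 0.16×34.4786 = 11.6166.

tax = $11.62 per unit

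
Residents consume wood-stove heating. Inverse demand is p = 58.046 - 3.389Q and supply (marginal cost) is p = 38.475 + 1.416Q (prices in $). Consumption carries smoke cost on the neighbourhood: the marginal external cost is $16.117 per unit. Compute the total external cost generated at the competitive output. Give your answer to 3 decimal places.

Market equilibrium (private): 38.475 + 1.416Q = 58.046 - 3.389Q → Q_m = 4.0730.
Total external cost = MEC × Q_m = 16.117 × 4.0730 = 65.6445.

$65.645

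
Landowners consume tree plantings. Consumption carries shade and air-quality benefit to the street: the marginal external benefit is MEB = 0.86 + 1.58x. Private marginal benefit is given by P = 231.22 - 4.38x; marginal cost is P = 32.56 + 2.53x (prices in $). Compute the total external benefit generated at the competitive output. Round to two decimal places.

$677.69

Market equilibrium (private): 32.56 + 2.53x = 231.22 - 4.38x → x_m = 28.7496.
Total external benefit = ∫₀^{x_m} (0.86 + 1.58x) dx = 0.86×28.7496 + ½×1.58×28.7496² = 677.6909.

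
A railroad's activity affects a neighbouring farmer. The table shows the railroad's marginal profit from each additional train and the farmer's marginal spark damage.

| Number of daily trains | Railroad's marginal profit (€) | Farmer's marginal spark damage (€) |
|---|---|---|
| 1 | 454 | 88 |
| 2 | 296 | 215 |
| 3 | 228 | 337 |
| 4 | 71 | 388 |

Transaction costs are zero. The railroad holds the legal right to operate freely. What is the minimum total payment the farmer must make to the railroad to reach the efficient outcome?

Left alone the railroad would choose level 4 (marginal profit stays positive).
Efficient level: k* = 2 (marginal profit ≥ marginal spark damage through 2).
The farmer must at least cover the railroad's forgone profit from cutting 4→2: 228 + 71 = 299.

€299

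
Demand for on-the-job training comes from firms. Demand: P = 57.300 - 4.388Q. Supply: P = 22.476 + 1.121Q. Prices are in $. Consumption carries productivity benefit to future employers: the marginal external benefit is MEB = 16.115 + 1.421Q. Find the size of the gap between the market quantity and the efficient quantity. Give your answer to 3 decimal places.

Market equilibrium (private): 22.476 + 1.121Q = 57.300 - 4.388Q → Q_m = 6.3213.
Social marginal benefit = demand + MEB = 73.415 - 2.967Q.
Set SMB = MC: 73.415 - 2.967Q = 22.476 + 1.121Q → Q* = 12.4606.
Gap = |6.3213 − 12.4606| = 6.1393.

6.139 units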